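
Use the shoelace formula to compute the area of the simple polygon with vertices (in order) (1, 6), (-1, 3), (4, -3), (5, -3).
Area = 18

Shoelace formula: Area = (1/2) |Σ_i (x_i · y_{i+1} − x_{i+1} · y_i)| (indices mod n). Compute each cross term:
  (1)(3) − (-1)(6) = 9
  (-1)(-3) − (4)(3) = -9
  (4)(-3) − (5)(-3) = 3
  (5)(6) − (1)(-3) = 33
Sum = 36, so (signed) Area = 36/2 = 18, |Area| = 18.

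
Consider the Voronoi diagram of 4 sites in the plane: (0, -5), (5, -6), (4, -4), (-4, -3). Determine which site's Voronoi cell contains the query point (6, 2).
Nearest site = (4, -4)

The Voronoi cell of site s contains exactly those query points closer to s than to any other site. Compute squared distances from q = (6, 2) to each site:
  (4 − 6)² + (-4 − 2)² = 40
  (5 − 6)² + (-6 − 2)² = 65
  (0 − 6)² + (-5 − 2)² = 85
  (-4 − 6)² + (-3 − 2)² = 125
Minimum is attained by (4, -4), so q lies in its Voronoi cell.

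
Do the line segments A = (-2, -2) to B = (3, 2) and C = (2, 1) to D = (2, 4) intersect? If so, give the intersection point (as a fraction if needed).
Yes; intersection at (2, 6/5) (t = 4/5 on AB, s = 1/15 on CD)

Parametrize AB as A + t(B − A) = (-2 + 5 t, -2 + 4 t) and CD as C + s(D − C) = (2 + 0 s, 1 + 3 s). Solve the linear system for (t, s). Determinant = -15 ≠ 0, so a unique intersection of the containing lines exists. Solution: t = 4/5, s = 1/15 — both in [0, 1], so the segments cross. Intersection point: (2, 6/5).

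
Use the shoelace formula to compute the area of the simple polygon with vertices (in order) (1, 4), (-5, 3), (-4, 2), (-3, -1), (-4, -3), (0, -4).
Area = 30

Shoelace formula: Area = (1/2) |Σ_i (x_i · y_{i+1} − x_{i+1} · y_i)| (indices mod n). Compute each cross term:
  (1)(3) − (-5)(4) = 23
  (-5)(2) − (-4)(3) = 2
  (-4)(-1) − (-3)(2) = 10
  (-3)(-3) − (-4)(-1) = 5
  (-4)(-4) − (0)(-3) = 16
  (0)(4) − (1)(-4) = 4
Sum = 60, so (signed) Area = 60/2 = 30, |Area| = 30.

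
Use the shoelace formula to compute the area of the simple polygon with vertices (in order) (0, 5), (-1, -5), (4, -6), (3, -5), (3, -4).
Area = 47/2

Shoelace formula: Area = (1/2) |Σ_i (x_i · y_{i+1} − x_{i+1} · y_i)| (indices mod n). Compute each cross term:
  (0)(-5) − (-1)(5) = 5
  (-1)(-6) − (4)(-5) = 26
  (4)(-5) − (3)(-6) = -2
  (3)(-4) − (3)(-5) = 3
  (3)(5) − (0)(-4) = 15
Sum = 47, so (signed) Area = 47/2 = 47/2, |Area| = 47/2.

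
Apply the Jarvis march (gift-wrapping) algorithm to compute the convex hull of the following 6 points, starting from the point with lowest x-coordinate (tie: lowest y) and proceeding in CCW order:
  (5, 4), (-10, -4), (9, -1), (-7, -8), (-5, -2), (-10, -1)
Hull (CCW) = [(-10, -4), (-7, -8), (9, -1), (5, 4), (-10, -1)]

Jarvis march: at each step, from the current hull vertex p, select the next vertex q as the point such that every other point lies strictly to the left of (or on) the directed line p → q. (Equivalently: for every other point r, the cross product (q − p) × (r − p) ≥ 0.)
Starting point (lowest x, tie lowest y): (-10, -4). Wrap until returning to start. Resulting hull: (-10, -4), (-7, -8), (9, -1), (5, 4), (-10, -1).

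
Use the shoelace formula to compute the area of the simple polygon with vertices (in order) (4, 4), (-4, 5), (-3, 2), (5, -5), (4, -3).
Area = 81/2

Shoelace formula: Area = (1/2) |Σ_i (x_i · y_{i+1} − x_{i+1} · y_i)| (indices mod n). Compute each cross term:
  (4)(5) − (-4)(4) = 36
  (-4)(2) − (-3)(5) = 7
  (-3)(-5) − (5)(2) = 5
  (5)(-3) − (4)(-5) = 5
  (4)(4) − (4)(-3) = 28
Sum = 81, so (signed) Area = 81/2 = 81/2, |Area| = 81/2.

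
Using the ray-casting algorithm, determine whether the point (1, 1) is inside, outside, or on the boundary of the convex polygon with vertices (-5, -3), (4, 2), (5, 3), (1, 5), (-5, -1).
The point (1, 1) lies strictly inside the polygon

Cast a horizontal ray to the right from the query point and count how many polygon edges it crosses (each edge strictly once or zero times, handled with the usual half-open convention). 
Parity of crossings → odd ⇒ inside.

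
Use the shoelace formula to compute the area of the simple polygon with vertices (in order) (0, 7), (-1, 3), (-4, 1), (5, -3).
Area = 30

Shoelace formula: Area = (1/2) |Σ_i (x_i · y_{i+1} − x_{i+1} · y_i)| (indices mod n). Compute each cross term:
  (0)(3) − (-1)(7) = 7
  (-1)(1) − (-4)(3) = 11
  (-4)(-3) − (5)(1) = 7
  (5)(7) − (0)(-3) = 35
Sum = 60, so (signed) Area = 60/2 = 30, |Area| = 30.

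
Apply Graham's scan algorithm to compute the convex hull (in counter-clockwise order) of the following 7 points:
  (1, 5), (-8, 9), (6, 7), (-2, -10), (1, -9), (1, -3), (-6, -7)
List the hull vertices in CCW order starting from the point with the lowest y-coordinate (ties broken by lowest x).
Hull (CCW) = [(-2, -10), (1, -9), (6, 7), (-8, 9), (-6, -7)]

Graham scan procedure:
  1. Find the pivot p₀ = point with lowest y (tie → lowest x): (-2, -10).
  2. Sort the remaining points by polar angle around p₀.
  3. Walk through sorted points, maintaining a stack; pop the top while the last three entries make a non-left turn (cross product ≤ 0).
  4. Final stack is the convex hull in CCW order: (-2, -10), (1, -9), (6, 7), (-8, 9), (-6, -7).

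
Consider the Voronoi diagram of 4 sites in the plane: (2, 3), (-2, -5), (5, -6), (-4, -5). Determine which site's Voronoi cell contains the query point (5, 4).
Nearest site = (2, 3)

The Voronoi cell of site s contains exactly those query points closer to s than to any other site. Compute squared distances from q = (5, 4) to each site:
  (2 − 5)² + (3 − 4)² = 10
  (5 − 5)² + (-6 − 4)² = 100
  (-2 − 5)² + (-5 − 4)² = 130
  (-4 − 5)² + (-5 − 4)² = 162
Minimum is attained by (2, 3), so q lies in its Voronoi cell.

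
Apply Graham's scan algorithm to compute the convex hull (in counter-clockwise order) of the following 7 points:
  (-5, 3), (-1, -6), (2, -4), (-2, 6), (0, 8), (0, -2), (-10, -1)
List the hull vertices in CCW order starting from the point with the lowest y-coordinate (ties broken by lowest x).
Hull (CCW) = [(-1, -6), (2, -4), (0, 8), (-10, -1)]

Graham scan procedure:
  1. Find the pivot p₀ = point with lowest y (tie → lowest x): (-1, -6).
  2. Sort the remaining points by polar angle around p₀.
  3. Walk through sorted points, maintaining a stack; pop the top while the last three entries make a non-left turn (cross product ≤ 0).
  4. Final stack is the convex hull in CCW order: (-1, -6), (2, -4), (0, 8), (-10, -1).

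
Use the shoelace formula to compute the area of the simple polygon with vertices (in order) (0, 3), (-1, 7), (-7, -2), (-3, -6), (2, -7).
Area = 129/2

Shoelace formula: Area = (1/2) |Σ_i (x_i · y_{i+1} − x_{i+1} · y_i)| (indices mod n). Compute each cross term:
  (0)(7) − (-1)(3) = 3
  (-1)(-2) − (-7)(7) = 51
  (-7)(-6) − (-3)(-2) = 36
  (-3)(-7) − (2)(-6) = 33
  (2)(3) − (0)(-7) = 6
Sum = 129, so (signed) Area = 129/2 = 129/2, |Area| = 129/2.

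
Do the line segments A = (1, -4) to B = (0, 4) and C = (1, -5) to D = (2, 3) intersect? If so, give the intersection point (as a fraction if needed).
No (intersection of containing lines falls outside at least one segment)

Parametrize and solve: t = -1/16, s = 1/16. At least one of these is outside [0, 1], so the segments do not intersect.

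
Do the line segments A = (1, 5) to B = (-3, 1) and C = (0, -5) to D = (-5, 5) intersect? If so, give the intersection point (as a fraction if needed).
Yes; intersection at (-3, 1) (t = 1 on AB, s = 3/5 on CD)

Parametrize AB as A + t(B − A) = (1 + -4 t, 5 + -4 t) and CD as C + s(D − C) = (0 + -5 s, -5 + 10 s). Solve the linear system for (t, s). Determinant = 60 ≠ 0, so a unique intersection of the containing lines exists. Solution: t = 1, s = 3/5 — both in [0, 1], so the segments cross. Intersection point: (-3, 1).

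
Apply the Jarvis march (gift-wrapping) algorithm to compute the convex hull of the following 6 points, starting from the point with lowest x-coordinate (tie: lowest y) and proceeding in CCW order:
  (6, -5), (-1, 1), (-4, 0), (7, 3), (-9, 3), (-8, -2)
Hull (CCW) = [(-9, 3), (-8, -2), (6, -5), (7, 3)]

Jarvis march: at each step, from the current hull vertex p, select the next vertex q as the point such that every other point lies strictly to the left of (or on) the directed line p → q. (Equivalently: for every other point r, the cross product (q − p) × (r − p) ≥ 0.)
Starting point (lowest x, tie lowest y): (-9, 3). Wrap until returning to start. Resulting hull: (-9, 3), (-8, -2), (6, -5), (7, 3).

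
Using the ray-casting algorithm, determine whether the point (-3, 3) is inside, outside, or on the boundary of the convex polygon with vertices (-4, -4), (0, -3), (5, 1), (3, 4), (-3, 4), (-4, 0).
The point (-3, 3) lies strictly inside the polygon

Cast a horizontal ray to the right from the query point and count how many polygon edges it crosses (each edge strictly once or zero times, handled with the usual half-open convention). 
Parity of crossings → odd ⇒ inside.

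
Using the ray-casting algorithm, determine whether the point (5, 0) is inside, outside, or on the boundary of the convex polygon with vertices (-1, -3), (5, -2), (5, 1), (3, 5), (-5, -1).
The point (5, 0) lies on the polygon boundary

Boundary check: the query satisfies the collinearity and bounding-box conditions for some polygon edge, so it lies exactly on the boundary.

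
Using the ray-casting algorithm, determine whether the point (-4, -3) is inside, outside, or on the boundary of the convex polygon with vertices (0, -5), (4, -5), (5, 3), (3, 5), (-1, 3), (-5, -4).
The point (-4, -3) lies strictly inside the polygon

Cast a horizontal ray to the right from the query point and count how many polygon edges it crosses (each edge strictly once or zero times, handled with the usual half-open convention). 
Parity of crossings → odd ⇒ inside.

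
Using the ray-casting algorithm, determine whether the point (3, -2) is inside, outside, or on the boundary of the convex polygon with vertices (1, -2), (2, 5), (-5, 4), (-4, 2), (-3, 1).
The point (3, -2) lies strictly outside the polygon

Cast a horizontal ray to the right from the query point and count how many polygon edges it crosses (each edge strictly once or zero times, handled with the usual half-open convention). 
Parity of crossings → even ⇒ outside.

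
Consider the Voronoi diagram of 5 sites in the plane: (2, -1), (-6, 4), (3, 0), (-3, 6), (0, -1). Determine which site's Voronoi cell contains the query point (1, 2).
Nearest site = (3, 0)

The Voronoi cell of site s contains exactly those query points closer to s than to any other site. Compute squared distances from q = (1, 2) to each site:
  (3 − 1)² + (0 − 2)² = 8
  (0 − 1)² + (-1 − 2)² = 10
  (2 − 1)² + (-1 − 2)² = 10
  (-3 − 1)² + (6 − 2)² = 32
  (-6 − 1)² + (4 − 2)² = 53
Minimum is attained by (3, 0), so q lies in its Voronoi cell.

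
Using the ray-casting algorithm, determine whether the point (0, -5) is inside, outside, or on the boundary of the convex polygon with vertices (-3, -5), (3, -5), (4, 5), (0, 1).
The point (0, -5) lies on the polygon boundary

Boundary check: the query satisfies the collinearity and bounding-box conditions for some polygon edge, so it lies exactly on the boundary.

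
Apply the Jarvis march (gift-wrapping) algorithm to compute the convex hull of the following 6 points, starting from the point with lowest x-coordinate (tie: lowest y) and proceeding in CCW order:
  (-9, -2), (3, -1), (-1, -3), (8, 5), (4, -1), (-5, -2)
Hull (CCW) = [(-9, -2), (-1, -3), (4, -1), (8, 5)]

Jarvis march: at each step, from the current hull vertex p, select the next vertex q as the point such that every other point lies strictly to the left of (or on) the directed line p → q. (Equivalently: for every other point r, the cross product (q − p) × (r − p) ≥ 0.)
Starting point (lowest x, tie lowest y): (-9, -2). Wrap until returning to start. Resulting hull: (-9, -2), (-1, -3), (4, -1), (8, 5).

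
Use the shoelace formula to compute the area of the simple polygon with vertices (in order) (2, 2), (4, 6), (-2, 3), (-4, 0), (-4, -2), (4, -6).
Area = 50

Shoelace formula: Area = (1/2) |Σ_i (x_i · y_{i+1} − x_{i+1} · y_i)| (indices mod n). Compute each cross term:
  (2)(6) − (4)(2) = 4
  (4)(3) − (-2)(6) = 24
  (-2)(0) − (-4)(3) = 12
  (-4)(-2) − (-4)(0) = 8
  (-4)(-6) − (4)(-2) = 32
  (4)(2) − (2)(-6) = 20
Sum = 100, so (signed) Area = 100/2 = 50, |Area| = 50.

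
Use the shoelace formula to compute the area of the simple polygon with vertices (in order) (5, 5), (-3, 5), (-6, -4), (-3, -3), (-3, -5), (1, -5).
Area = 72

Shoelace formula: Area = (1/2) |Σ_i (x_i · y_{i+1} − x_{i+1} · y_i)| (indices mod n). Compute each cross term:
  (5)(5) − (-3)(5) = 40
  (-3)(-4) − (-6)(5) = 42
  (-6)(-3) − (-3)(-4) = 6
  (-3)(-5) − (-3)(-3) = 6
  (-3)(-5) − (1)(-5) = 20
  (1)(5) − (5)(-5) = 30
Sum = 144, so (signed) Area = 144/2 = 72, |Area| = 72.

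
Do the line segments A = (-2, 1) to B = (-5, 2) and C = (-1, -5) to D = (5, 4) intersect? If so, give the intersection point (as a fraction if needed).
No (intersection of containing lines falls outside at least one segment)

Parametrize and solve: t = -15/11, s = 17/33. At least one of these is outside [0, 1], so the segments do not intersect.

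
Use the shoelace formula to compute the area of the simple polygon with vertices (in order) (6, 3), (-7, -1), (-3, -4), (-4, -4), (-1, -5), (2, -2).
Area = 41

Shoelace formula: Area = (1/2) |Σ_i (x_i · y_{i+1} − x_{i+1} · y_i)| (indices mod n). Compute each cross term:
  (6)(-1) − (-7)(3) = 15
  (-7)(-4) − (-3)(-1) = 25
  (-3)(-4) − (-4)(-4) = -4
  (-4)(-5) − (-1)(-4) = 16
  (-1)(-2) − (2)(-5) = 12
  (2)(3) − (6)(-2) = 18
Sum = 82, so (signed) Area = 82/2 = 41, |Area| = 41.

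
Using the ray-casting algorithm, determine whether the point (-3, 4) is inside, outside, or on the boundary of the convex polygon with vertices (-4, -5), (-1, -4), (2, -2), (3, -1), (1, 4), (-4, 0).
The point (-3, 4) lies strictly outside the polygon

Cast a horizontal ray to the right from the query point and count how many polygon edges it crosses (each edge strictly once or zero times, handled with the usual half-open convention). 
Parity of crossings → even ⇒ outside.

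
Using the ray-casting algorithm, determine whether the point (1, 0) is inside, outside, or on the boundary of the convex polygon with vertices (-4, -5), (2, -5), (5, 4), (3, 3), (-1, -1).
The point (1, 0) lies strictly inside the polygon

Cast a horizontal ray to the right from the query point and count how many polygon edges it crosses (each edge strictly once or zero times, handled with the usual half-open convention). 
Parity of crossings → odd ⇒ inside.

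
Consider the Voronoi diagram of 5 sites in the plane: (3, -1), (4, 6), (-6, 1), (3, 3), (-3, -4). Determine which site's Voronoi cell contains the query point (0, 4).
Nearest site = (3, 3)

The Voronoi cell of site s contains exactly those query points closer to s than to any other site. Compute squared distances from q = (0, 4) to each site:
  (3 − 0)² + (3 − 4)² = 10
  (4 − 0)² + (6 − 4)² = 20
  (3 − 0)² + (-1 − 4)² = 34
  (-6 − 0)² + (1 − 4)² = 45
  (-3 − 0)² + (-4 − 4)² = 73
Minimum is attained by (3, 3), so q lies in its Voronoi cell.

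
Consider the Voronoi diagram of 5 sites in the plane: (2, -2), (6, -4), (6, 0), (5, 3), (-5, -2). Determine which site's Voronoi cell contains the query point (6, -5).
Nearest site = (6, -4)

The Voronoi cell of site s contains exactly those query points closer to s than to any other site. Compute squared distances from q = (6, -5) to each site:
  (6 − 6)² + (-4 − -5)² = 1
  (2 − 6)² + (-2 − -5)² = 25
  (6 − 6)² + (0 − -5)² = 25
  (5 − 6)² + (3 − -5)² = 65
  (-5 − 6)² + (-2 − -5)² = 130
Minimum is attained by (6, -4), so q lies in its Voronoi cell.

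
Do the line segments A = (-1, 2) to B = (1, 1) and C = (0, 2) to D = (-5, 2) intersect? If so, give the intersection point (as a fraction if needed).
Yes; intersection at (-1, 2) (t = 0 on AB, s = 1/5 on CD)

Parametrize AB as A + t(B − A) = (-1 + 2 t, 2 + -1 t) and CD as C + s(D − C) = (0 + -5 s, 2 + 0 s). Solve the linear system for (t, s). Determinant = 5 ≠ 0, so a unique intersection of the containing lines exists. Solution: t = 0, s = 1/5 — both in [0, 1], so the segments cross. Intersection point: (-1, 2).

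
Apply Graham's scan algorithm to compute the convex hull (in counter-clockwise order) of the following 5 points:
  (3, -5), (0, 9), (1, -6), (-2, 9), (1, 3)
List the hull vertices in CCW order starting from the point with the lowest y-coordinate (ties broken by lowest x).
Hull (CCW) = [(1, -6), (3, -5), (0, 9), (-2, 9)]

Graham scan procedure:
  1. Find the pivot p₀ = point with lowest y (tie → lowest x): (1, -6).
  2. Sort the remaining points by polar angle around p₀.
  3. Walk through sorted points, maintaining a stack; pop the top while the last three entries make a non-left turn (cross product ≤ 0).
  4. Final stack is the convex hull in CCW order: (1, -6), (3, -5), (0, 9), (-2, 9).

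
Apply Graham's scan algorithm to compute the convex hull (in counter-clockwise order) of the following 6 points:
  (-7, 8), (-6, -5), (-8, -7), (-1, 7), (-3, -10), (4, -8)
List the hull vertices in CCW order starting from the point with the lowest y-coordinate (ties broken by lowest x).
Hull (CCW) = [(-3, -10), (4, -8), (-1, 7), (-7, 8), (-8, -7)]

Graham scan procedure:
  1. Find the pivot p₀ = point with lowest y (tie → lowest x): (-3, -10).
  2. Sort the remaining points by polar angle around p₀.
  3. Walk through sorted points, maintaining a stack; pop the top while the last three entries make a non-left turn (cross product ≤ 0).
  4. Final stack is the convex hull in CCW order: (-3, -10), (4, -8), (-1, 7), (-7, 8), (-8, -7).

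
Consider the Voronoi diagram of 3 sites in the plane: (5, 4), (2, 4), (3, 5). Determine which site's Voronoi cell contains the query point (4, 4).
Nearest site = (5, 4)

The Voronoi cell of site s contains exactly those query points closer to s than to any other site. Compute squared distances from q = (4, 4) to each site:
  (5 − 4)² + (4 − 4)² = 1
  (3 − 4)² + (5 − 4)² = 2
  (2 − 4)² + (4 − 4)² = 4
Minimum is attained by (5, 4), so q lies in its Voronoi cell.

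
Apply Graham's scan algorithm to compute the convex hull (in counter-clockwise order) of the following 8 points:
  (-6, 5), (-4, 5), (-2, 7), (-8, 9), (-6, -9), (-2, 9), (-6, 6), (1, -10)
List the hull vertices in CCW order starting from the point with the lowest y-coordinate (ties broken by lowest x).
Hull (CCW) = [(1, -10), (-2, 9), (-8, 9), (-6, -9)]

Graham scan procedure:
  1. Find the pivot p₀ = point with lowest y (tie → lowest x): (1, -10).
  2. Sort the remaining points by polar angle around p₀.
  3. Walk through sorted points, maintaining a stack; pop the top while the last three entries make a non-left turn (cross product ≤ 0).
  4. Final stack is the convex hull in CCW order: (1, -10), (-2, 9), (-8, 9), (-6, -9).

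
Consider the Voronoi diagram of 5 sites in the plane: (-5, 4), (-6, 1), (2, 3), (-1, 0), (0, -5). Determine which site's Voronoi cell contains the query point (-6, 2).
Nearest site = (-6, 1)

The Voronoi cell of site s contains exactly those query points closer to s than to any other site. Compute squared distances from q = (-6, 2) to each site:
  (-6 − -6)² + (1 − 2)² = 1
  (-5 − -6)² + (4 − 2)² = 5
  (-1 − -6)² + (0 − 2)² = 29
  (2 − -6)² + (3 − 2)² = 65
  (0 − -6)² + (-5 − 2)² = 85
Minimum is attained by (-6, 1), so q lies in its Voronoi cell.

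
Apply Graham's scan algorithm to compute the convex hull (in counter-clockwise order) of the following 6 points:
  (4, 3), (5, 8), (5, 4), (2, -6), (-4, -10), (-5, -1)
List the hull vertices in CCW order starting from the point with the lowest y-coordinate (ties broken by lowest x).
Hull (CCW) = [(-4, -10), (2, -6), (5, 4), (5, 8), (-5, -1)]

Graham scan procedure:
  1. Find the pivot p₀ = point with lowest y (tie → lowest x): (-4, -10).
  2. Sort the remaining points by polar angle around p₀.
  3. Walk through sorted points, maintaining a stack; pop the top while the last three entries make a non-left turn (cross product ≤ 0).
  4. Final stack is the convex hull in CCW order: (-4, -10), (2, -6), (5, 4), (5, 8), (-5, -1).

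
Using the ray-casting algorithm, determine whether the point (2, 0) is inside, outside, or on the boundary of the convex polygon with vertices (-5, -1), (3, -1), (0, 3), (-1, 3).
The point (2, 0) lies strictly inside the polygon

Cast a horizontal ray to the right from the query point and count how many polygon edges it crosses (each edge strictly once or zero times, handled with the usual half-open convention). 
Parity of crossings → odd ⇒ inside.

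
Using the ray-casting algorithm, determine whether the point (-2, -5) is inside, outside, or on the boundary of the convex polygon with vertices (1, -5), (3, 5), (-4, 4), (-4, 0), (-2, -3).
The point (-2, -5) lies strictly outside the polygon

Cast a horizontal ray to the right from the query point and count how many polygon edges it crosses (each edge strictly once or zero times, handled with the usual half-open convention). 
Parity of crossings → even ⇒ outside.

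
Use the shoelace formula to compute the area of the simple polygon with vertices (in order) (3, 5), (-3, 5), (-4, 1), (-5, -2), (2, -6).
Area = 61

Shoelace formula: Area = (1/2) |Σ_i (x_i · y_{i+1} − x_{i+1} · y_i)| (indices mod n). Compute each cross term:
  (3)(5) − (-3)(5) = 30
  (-3)(1) − (-4)(5) = 17
  (-4)(-2) − (-5)(1) = 13
  (-5)(-6) − (2)(-2) = 34
  (2)(5) − (3)(-6) = 28
Sum = 122, so (signed) Area = 122/2 = 61, |Area| = 61.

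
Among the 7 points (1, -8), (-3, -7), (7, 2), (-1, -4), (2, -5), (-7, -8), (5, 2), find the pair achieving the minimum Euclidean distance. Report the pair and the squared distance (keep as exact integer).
Pair = ((7, 2), (5, 2)); squared distance = 4

Compute all C(7, 2) = 21 pairwise squared distances (x_i − x_j)² + (y_i − y_j)². The minimum is 4, attained by the pair ((7, 2), (5, 2)).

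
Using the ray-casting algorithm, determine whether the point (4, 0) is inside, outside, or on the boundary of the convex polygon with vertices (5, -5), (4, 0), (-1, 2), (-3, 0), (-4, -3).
The point (4, 0) lies on the polygon boundary

Boundary check: the query satisfies the collinearity and bounding-box conditions for some polygon edge, so it lies exactly on the boundary.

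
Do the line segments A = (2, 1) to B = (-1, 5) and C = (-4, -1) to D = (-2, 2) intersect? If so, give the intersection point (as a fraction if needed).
No (intersection of containing lines falls outside at least one segment)

Parametrize and solve: t = 14/17, s = 30/17. At least one of these is outside [0, 1], so the segments do not intersect.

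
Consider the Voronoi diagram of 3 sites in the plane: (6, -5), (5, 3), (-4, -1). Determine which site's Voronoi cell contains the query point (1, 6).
Nearest site = (5, 3)

The Voronoi cell of site s contains exactly those query points closer to s than to any other site. Compute squared distances from q = (1, 6) to each site:
  (5 − 1)² + (3 − 6)² = 25
  (-4 − 1)² + (-1 − 6)² = 74
  (6 − 1)² + (-5 − 6)² = 146
Minimum is attained by (5, 3), so q lies in its Voronoi cell.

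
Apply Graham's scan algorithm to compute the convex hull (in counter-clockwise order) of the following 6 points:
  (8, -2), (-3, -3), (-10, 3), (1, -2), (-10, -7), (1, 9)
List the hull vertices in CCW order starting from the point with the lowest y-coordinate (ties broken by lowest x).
Hull (CCW) = [(-10, -7), (8, -2), (1, 9), (-10, 3)]

Graham scan procedure:
  1. Find the pivot p₀ = point with lowest y (tie → lowest x): (-10, -7).
  2. Sort the remaining points by polar angle around p₀.
  3. Walk through sorted points, maintaining a stack; pop the top while the last three entries make a non-left turn (cross product ≤ 0).
  4. Final stack is the convex hull in CCW order: (-10, -7), (8, -2), (1, 9), (-10, 3).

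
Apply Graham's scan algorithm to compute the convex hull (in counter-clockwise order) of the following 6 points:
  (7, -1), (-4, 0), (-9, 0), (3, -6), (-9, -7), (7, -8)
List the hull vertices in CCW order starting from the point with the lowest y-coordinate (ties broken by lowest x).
Hull (CCW) = [(7, -8), (7, -1), (-4, 0), (-9, 0), (-9, -7)]

Graham scan procedure:
  1. Find the pivot p₀ = point with lowest y (tie → lowest x): (7, -8).
  2. Sort the remaining points by polar angle around p₀.
  3. Walk through sorted points, maintaining a stack; pop the top while the last three entries make a non-left turn (cross product ≤ 0).
  4. Final stack is the convex hull in CCW order: (7, -8), (7, -1), (-4, 0), (-9, 0), (-9, -7).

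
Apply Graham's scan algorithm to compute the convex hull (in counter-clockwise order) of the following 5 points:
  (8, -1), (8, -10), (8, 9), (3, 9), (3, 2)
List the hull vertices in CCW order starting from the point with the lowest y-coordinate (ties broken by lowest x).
Hull (CCW) = [(8, -10), (8, 9), (3, 9), (3, 2)]

Graham scan procedure:
  1. Find the pivot p₀ = point with lowest y (tie → lowest x): (8, -10).
  2. Sort the remaining points by polar angle around p₀.
  3. Walk through sorted points, maintaining a stack; pop the top while the last three entries make a non-left turn (cross product ≤ 0).
  4. Final stack is the convex hull in CCW order: (8, -10), (8, 9), (3, 9), (3, 2).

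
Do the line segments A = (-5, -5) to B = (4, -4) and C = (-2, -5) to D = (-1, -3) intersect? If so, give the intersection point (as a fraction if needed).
Yes; intersection at (-31/17, -79/17) (t = 6/17 on AB, s = 3/17 on CD)

Parametrize AB as A + t(B − A) = (-5 + 9 t, -5 + 1 t) and CD as C + s(D − C) = (-2 + 1 s, -5 + 2 s). Solve the linear system for (t, s). Determinant = -17 ≠ 0, so a unique intersection of the containing lines exists. Solution: t = 6/17, s = 3/17 — both in [0, 1], so the segments cross. Intersection point: (-31/17, -79/17).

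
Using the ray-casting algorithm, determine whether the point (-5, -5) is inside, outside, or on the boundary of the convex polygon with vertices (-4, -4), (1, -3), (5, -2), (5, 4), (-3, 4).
The point (-5, -5) lies strictly outside the polygon

Cast a horizontal ray to the right from the query point and count how many polygon edges it crosses (each edge strictly once or zero times, handled with the usual half-open convention). 
Parity of crossings → even ⇒ outside.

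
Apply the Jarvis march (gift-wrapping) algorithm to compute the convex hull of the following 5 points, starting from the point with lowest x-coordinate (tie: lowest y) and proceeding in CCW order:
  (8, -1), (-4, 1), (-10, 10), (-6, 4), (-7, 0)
Hull (CCW) = [(-10, 10), (-7, 0), (8, -1)]

Jarvis march: at each step, from the current hull vertex p, select the next vertex q as the point such that every other point lies strictly to the left of (or on) the directed line p → q. (Equivalently: for every other point r, the cross product (q − p) × (r − p) ≥ 0.)
Starting point (lowest x, tie lowest y): (-10, 10). Wrap until returning to start. Resulting hull: (-10, 10), (-7, 0), (8, -1).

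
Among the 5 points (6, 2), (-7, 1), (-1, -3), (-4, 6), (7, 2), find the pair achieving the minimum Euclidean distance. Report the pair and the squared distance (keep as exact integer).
Pair = ((6, 2), (7, 2)); squared distance = 1

Compute all C(5, 2) = 10 pairwise squared distances (x_i − x_j)² + (y_i − y_j)². The minimum is 1, attained by the pair ((6, 2), (7, 2)).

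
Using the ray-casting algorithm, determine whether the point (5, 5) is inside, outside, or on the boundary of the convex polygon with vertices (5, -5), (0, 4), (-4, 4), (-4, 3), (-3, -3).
The point (5, 5) lies strictly outside the polygon

Cast a horizontal ray to the right from the query point and count how many polygon edges it crosses (each edge strictly once or zero times, handled with the usual half-open convention). 
Parity of crossings → even ⇒ outside.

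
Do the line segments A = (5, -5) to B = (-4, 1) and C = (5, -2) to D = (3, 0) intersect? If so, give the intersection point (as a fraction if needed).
No (intersection of containing lines falls outside at least one segment)

Parametrize and solve: t = -1, s = -9/2. At least one of these is outside [0, 1], so the segments do not intersect.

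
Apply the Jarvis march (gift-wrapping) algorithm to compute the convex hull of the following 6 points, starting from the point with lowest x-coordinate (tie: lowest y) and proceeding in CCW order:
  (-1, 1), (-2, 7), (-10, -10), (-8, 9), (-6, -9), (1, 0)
Hull (CCW) = [(-10, -10), (-6, -9), (1, 0), (-2, 7), (-8, 9)]

Jarvis march: at each step, from the current hull vertex p, select the next vertex q as the point such that every other point lies strictly to the left of (or on) the directed line p → q. (Equivalently: for every other point r, the cross product (q − p) × (r − p) ≥ 0.)
Starting point (lowest x, tie lowest y): (-10, -10). Wrap until returning to start. Resulting hull: (-10, -10), (-6, -9), (1, 0), (-2, 7), (-8, 9).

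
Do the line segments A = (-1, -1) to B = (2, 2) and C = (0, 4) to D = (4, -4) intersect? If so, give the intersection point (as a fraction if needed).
Yes; intersection at (4/3, 4/3) (t = 7/9 on AB, s = 1/3 on CD)

Parametrize AB as A + t(B − A) = (-1 + 3 t, -1 + 3 t) and CD as C + s(D − C) = (0 + 4 s, 4 + -8 s). Solve the linear system for (t, s). Determinant = 36 ≠ 0, so a unique intersection of the containing lines exists. Solution: t = 7/9, s = 1/3 — both in [0, 1], so the segments cross. Intersection point: (4/3, 4/3).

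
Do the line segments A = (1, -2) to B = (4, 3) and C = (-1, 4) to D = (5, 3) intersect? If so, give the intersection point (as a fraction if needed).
No (intersection of containing lines falls outside at least one segment)

Parametrize and solve: t = 34/33, s = 28/33. At least one of these is outside [0, 1], so the segments do not intersect.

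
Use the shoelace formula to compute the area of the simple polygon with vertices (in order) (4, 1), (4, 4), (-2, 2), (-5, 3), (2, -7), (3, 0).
Area = 85/2

Shoelace formula: Area = (1/2) |Σ_i (x_i · y_{i+1} − x_{i+1} · y_i)| (indices mod n). Compute each cross term:
  (4)(4) − (4)(1) = 12
  (4)(2) − (-2)(4) = 16
  (-2)(3) − (-5)(2) = 4
  (-5)(-7) − (2)(3) = 29
  (2)(0) − (3)(-7) = 21
  (3)(1) − (4)(0) = 3
Sum = 85, so (signed) Area = 85/2 = 85/2, |Area| = 85/2.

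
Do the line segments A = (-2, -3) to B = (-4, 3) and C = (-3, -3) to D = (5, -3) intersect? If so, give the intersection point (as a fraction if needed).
Yes; intersection at (-2, -3) (t = 0 on AB, s = 1/8 on CD)

Parametrize AB as A + t(B − A) = (-2 + -2 t, -3 + 6 t) and CD as C + s(D − C) = (-3 + 8 s, -3 + 0 s). Solve the linear system for (t, s). Determinant = 48 ≠ 0, so a unique intersection of the containing lines exists. Solution: t = 0, s = 1/8 — both in [0, 1], so the segments cross. Intersection point: (-2, -3).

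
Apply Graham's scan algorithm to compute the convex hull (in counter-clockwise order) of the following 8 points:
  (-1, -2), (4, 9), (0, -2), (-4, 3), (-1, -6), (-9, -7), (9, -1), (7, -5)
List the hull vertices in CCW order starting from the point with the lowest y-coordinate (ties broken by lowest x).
Hull (CCW) = [(-9, -7), (7, -5), (9, -1), (4, 9), (-4, 3)]

Graham scan procedure:
  1. Find the pivot p₀ = point with lowest y (tie → lowest x): (-9, -7).
  2. Sort the remaining points by polar angle around p₀.
  3. Walk through sorted points, maintaining a stack; pop the top while the last three entries make a non-left turn (cross product ≤ 0).
  4. Final stack is the convex hull in CCW order: (-9, -7), (7, -5), (9, -1), (4, 9), (-4, 3).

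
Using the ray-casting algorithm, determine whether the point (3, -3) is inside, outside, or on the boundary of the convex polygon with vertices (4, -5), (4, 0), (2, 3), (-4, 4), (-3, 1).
The point (3, -3) lies strictly inside the polygon

Cast a horizontal ray to the right from the query point and count how many polygon edges it crosses (each edge strictly once or zero times, handled with the usual half-open convention). 
Parity of crossings → odd ⇒ inside.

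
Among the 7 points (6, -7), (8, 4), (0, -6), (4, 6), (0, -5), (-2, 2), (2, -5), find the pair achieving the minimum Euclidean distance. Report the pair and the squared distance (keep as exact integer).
Pair = ((0, -6), (0, -5)); squared distance = 1

Compute all C(7, 2) = 21 pairwise squared distances (x_i − x_j)² + (y_i − y_j)². The minimum is 1, attained by the pair ((0, -6), (0, -5)).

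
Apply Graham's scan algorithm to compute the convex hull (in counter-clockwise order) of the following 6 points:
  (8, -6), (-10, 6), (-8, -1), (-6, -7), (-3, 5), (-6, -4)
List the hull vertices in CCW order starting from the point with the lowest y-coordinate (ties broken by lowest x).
Hull (CCW) = [(-6, -7), (8, -6), (-3, 5), (-10, 6), (-8, -1)]

Graham scan procedure:
  1. Find the pivot p₀ = point with lowest y (tie → lowest x): (-6, -7).
  2. Sort the remaining points by polar angle around p₀.
  3. Walk through sorted points, maintaining a stack; pop the top while the last three entries make a non-left turn (cross product ≤ 0).
  4. Final stack is the convex hull in CCW order: (-6, -7), (8, -6), (-3, 5), (-10, 6), (-8, -1).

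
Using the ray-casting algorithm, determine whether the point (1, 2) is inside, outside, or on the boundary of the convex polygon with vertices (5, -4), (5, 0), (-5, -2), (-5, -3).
The point (1, 2) lies strictly outside the polygon

Cast a horizontal ray to the right from the query point and count how many polygon edges it crosses (each edge strictly once or zero times, handled with the usual half-open convention). 
Parity of crossings → even ⇒ outside.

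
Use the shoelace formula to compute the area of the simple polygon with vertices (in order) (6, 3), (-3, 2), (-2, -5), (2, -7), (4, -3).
Area = 58

Shoelace formula: Area = (1/2) |Σ_i (x_i · y_{i+1} − x_{i+1} · y_i)| (indices mod n). Compute each cross term:
  (6)(2) − (-3)(3) = 21
  (-3)(-5) − (-2)(2) = 19
  (-2)(-7) − (2)(-5) = 24
  (2)(-3) − (4)(-7) = 22
  (4)(3) − (6)(-3) = 30
Sum = 116, so (signed) Area = 116/2 = 58, |Area| = 58.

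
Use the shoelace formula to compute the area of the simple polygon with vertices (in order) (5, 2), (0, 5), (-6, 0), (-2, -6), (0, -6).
Area = 133/2

Shoelace formula: Area = (1/2) |Σ_i (x_i · y_{i+1} − x_{i+1} · y_i)| (indices mod n). Compute each cross term:
  (5)(5) − (0)(2) = 25
  (0)(0) − (-6)(5) = 30
  (-6)(-6) − (-2)(0) = 36
  (-2)(-6) − (0)(-6) = 12
  (0)(2) − (5)(-6) = 30
Sum = 133, so (signed) Area = 133/2 = 133/2, |Area| = 133/2.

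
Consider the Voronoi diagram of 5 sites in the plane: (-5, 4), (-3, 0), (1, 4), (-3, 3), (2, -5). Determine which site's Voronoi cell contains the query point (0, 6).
Nearest site = (1, 4)

The Voronoi cell of site s contains exactly those query points closer to s than to any other site. Compute squared distances from q = (0, 6) to each site:
  (1 − 0)² + (4 − 6)² = 5
  (-3 − 0)² + (3 − 6)² = 18
  (-5 − 0)² + (4 − 6)² = 29
  (-3 − 0)² + (0 − 6)² = 45
  (2 − 0)² + (-5 − 6)² = 125
Minimum is attained by (1, 4), so q lies in its Voronoi cell.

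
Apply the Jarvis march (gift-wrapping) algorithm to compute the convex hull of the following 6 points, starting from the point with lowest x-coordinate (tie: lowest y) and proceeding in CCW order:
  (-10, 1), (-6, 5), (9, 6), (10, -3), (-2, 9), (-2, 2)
Hull (CCW) = [(-10, 1), (10, -3), (9, 6), (-2, 9)]

Jarvis march: at each step, from the current hull vertex p, select the next vertex q as the point such that every other point lies strictly to the left of (or on) the directed line p → q. (Equivalently: for every other point r, the cross product (q − p) × (r − p) ≥ 0.)
Starting point (lowest x, tie lowest y): (-10, 1). Wrap until returning to start. Resulting hull: (-10, 1), (10, -3), (9, 6), (-2, 9).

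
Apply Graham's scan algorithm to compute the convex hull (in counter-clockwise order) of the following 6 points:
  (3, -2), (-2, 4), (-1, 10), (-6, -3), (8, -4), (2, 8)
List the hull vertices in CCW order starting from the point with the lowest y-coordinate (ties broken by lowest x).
Hull (CCW) = [(8, -4), (2, 8), (-1, 10), (-6, -3)]

Graham scan procedure:
  1. Find the pivot p₀ = point with lowest y (tie → lowest x): (8, -4).
  2. Sort the remaining points by polar angle around p₀.
  3. Walk through sorted points, maintaining a stack; pop the top while the last three entries make a non-left turn (cross product ≤ 0).
  4. Final stack is the convex hull in CCW order: (8, -4), (2, 8), (-1, 10), (-6, -3).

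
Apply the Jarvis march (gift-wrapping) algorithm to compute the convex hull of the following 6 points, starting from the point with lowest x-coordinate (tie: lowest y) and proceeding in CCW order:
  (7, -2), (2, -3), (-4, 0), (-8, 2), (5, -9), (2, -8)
Hull (CCW) = [(-8, 2), (2, -8), (5, -9), (7, -2)]

Jarvis march: at each step, from the current hull vertex p, select the next vertex q as the point such that every other point lies strictly to the left of (or on) the directed line p → q. (Equivalently: for every other point r, the cross product (q − p) × (r − p) ≥ 0.)
Starting point (lowest x, tie lowest y): (-8, 2). Wrap until returning to start. Resulting hull: (-8, 2), (2, -8), (5, -9), (7, -2).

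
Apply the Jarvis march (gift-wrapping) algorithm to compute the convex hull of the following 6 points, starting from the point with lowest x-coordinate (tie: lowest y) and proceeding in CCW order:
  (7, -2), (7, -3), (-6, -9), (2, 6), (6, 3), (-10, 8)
Hull (CCW) = [(-10, 8), (-6, -9), (7, -3), (7, -2), (6, 3), (2, 6)]

Jarvis march: at each step, from the current hull vertex p, select the next vertex q as the point such that every other point lies strictly to the left of (or on) the directed line p → q. (Equivalently: for every other point r, the cross product (q − p) × (r − p) ≥ 0.)
Starting point (lowest x, tie lowest y): (-10, 8). Wrap until returning to start. Resulting hull: (-10, 8), (-6, -9), (7, -3), (7, -2), (6, 3), (2, 6).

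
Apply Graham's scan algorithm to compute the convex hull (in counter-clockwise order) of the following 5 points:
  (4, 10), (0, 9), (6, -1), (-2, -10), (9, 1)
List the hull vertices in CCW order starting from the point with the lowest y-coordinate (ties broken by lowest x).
Hull (CCW) = [(-2, -10), (9, 1), (4, 10), (0, 9)]

Graham scan procedure:
  1. Find the pivot p₀ = point with lowest y (tie → lowest x): (-2, -10).
  2. Sort the remaining points by polar angle around p₀.
  3. Walk through sorted points, maintaining a stack; pop the top while the last three entries make a non-left turn (cross product ≤ 0).
  4. Final stack is the convex hull in CCW order: (-2, -10), (9, 1), (4, 10), (0, 9).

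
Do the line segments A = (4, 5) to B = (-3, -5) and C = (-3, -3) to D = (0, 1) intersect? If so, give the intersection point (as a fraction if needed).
No (intersection of containing lines falls outside at least one segment)

Parametrize and solve: t = -2, s = 7. At least one of these is outside [0, 1], so the segments do not intersect.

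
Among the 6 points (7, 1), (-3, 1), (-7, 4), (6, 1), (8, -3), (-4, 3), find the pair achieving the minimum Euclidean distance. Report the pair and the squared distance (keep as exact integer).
Pair = ((7, 1), (6, 1)); squared distance = 1

Compute all C(6, 2) = 15 pairwise squared distances (x_i − x_j)² + (y_i − y_j)². The minimum is 1, attained by the pair ((7, 1), (6, 1)).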